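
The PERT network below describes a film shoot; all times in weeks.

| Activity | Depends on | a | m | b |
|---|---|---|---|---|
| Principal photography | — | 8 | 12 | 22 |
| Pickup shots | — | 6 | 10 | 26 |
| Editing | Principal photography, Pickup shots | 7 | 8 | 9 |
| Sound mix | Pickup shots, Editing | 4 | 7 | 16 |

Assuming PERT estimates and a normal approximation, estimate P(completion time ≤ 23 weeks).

0.026

te_Principal photography = (8 + 4·12 + 22)/6 = 78/6 = 13; σ²_Principal photography = ((22−8)/6)² = 5.444
te_Pickup shots = (6 + 4·10 + 26)/6 = 72/6 = 12; σ²_Pickup shots = ((26−6)/6)² = 11.111
te_Editing = (7 + 4·8 + 9)/6 = 48/6 = 8; σ²_Editing = ((9−7)/6)² = 0.111
te_Sound mix = (4 + 4·7 + 16)/6 = 48/6 = 8; σ²_Sound mix = ((16−4)/6)² = 4.000

Forward pass:
ES_Principal photography = 0; EF_Principal photography = 13
ES_Pickup shots = 0; EF_Pickup shots = 12
ES_Editing = max(EF_Principal photography=13, EF_Pickup shots=12) = 13; EF_Editing = 13+8 = 21
ES_Sound mix = max(EF_Pickup shots=12, EF_Editing=21) = 21; EF_Sound mix = 21+8 = 29
Expected project duration μ = 29 weeks. Critical path: Principal photography → Editing → Sound mix.

Variance along critical path = 5.444 + 0.111 + 4.000 = 9.556; σ = √9.556 = 3.091 weeks.
Z = (23 − 29) / 3.091 = -1.941
P(T ≤ 23) = Φ(-1.941) ≈ 0.026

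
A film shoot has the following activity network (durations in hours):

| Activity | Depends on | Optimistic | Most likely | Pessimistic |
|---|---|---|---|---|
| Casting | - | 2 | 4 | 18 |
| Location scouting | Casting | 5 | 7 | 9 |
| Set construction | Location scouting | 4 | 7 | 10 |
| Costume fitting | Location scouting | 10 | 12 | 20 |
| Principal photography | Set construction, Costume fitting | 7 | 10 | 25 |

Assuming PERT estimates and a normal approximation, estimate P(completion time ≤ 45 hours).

te_Casting = (2 + 4·4 + 18)/6 = 36/6 = 6; σ²_Casting = ((18−2)/6)² = 7.111
te_Location scouting = (5 + 4·7 + 9)/6 = 42/6 = 7; σ²_Location scouting = ((9−5)/6)² = 0.444
te_Set construction = (4 + 4·7 + 10)/6 = 42/6 = 7; σ²_Set construction = ((10−4)/6)² = 1.000
te_Costume fitting = (10 + 4·12 + 20)/6 = 78/6 = 13; σ²_Costume fitting = ((20−10)/6)² = 2.778
te_Principal photography = (7 + 4·10 + 25)/6 = 72/6 = 12; σ²_Principal photography = ((25−7)/6)² = 9.000

Forward pass:
ES_Casting = 0; EF_Casting = 6
ES_Location scouting = 6; EF_Location scouting = 6+7 = 13
ES_Set construction = 13; EF_Set construction = 13+7 = 20
ES_Costume fitting = 13; EF_Costume fitting = 13+13 = 26
ES_Principal photography = max(EF_Set construction=20, EF_Costume fitting=26) = 26; EF_Principal photography = 26+12 = 38
Expected project duration μ = 38 hours. Critical path: Casting → Location scouting → Costume fitting → Principal photography.

Variance along critical path = 7.111 + 0.444 + 2.778 + 9.000 = 19.333; σ = √19.333 = 4.397 hours.
Z = (45 − 38) / 4.397 = 1.592
P(T ≤ 45) = Φ(1.592) ≈ 0.944

0.944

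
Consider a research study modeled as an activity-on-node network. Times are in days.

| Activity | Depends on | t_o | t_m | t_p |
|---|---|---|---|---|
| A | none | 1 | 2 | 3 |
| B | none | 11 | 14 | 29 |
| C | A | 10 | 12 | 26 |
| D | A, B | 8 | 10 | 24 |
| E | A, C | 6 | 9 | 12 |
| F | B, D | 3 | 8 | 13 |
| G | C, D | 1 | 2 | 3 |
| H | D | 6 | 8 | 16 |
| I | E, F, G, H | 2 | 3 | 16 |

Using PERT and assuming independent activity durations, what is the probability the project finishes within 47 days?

te_A = (1 + 4·2 + 3)/6 = 12/6 = 2; σ²_A = ((3−1)/6)² = 0.111
te_B = (11 + 4·14 + 29)/6 = 96/6 = 16; σ²_B = ((29−11)/6)² = 9.000
te_C = (10 + 4·12 + 26)/6 = 84/6 = 14; σ²_C = ((26−10)/6)² = 7.111
te_D = (8 + 4·10 + 24)/6 = 72/6 = 12; σ²_D = ((24−8)/6)² = 7.111
te_E = (6 + 4·9 + 12)/6 = 54/6 = 9; σ²_E = ((12−6)/6)² = 1.000
te_F = (3 + 4·8 + 13)/6 = 48/6 = 8; σ²_F = ((13−3)/6)² = 2.778
te_G = (1 + 4·2 + 3)/6 = 12/6 = 2; σ²_G = ((3−1)/6)² = 0.111
te_H = (6 + 4·8 + 16)/6 = 54/6 = 9; σ²_H = ((16−6)/6)² = 2.778
te_I = (2 + 4·3 + 16)/6 = 30/6 = 5; σ²_I = ((16−2)/6)² = 5.444

Forward pass:
ES_A = 0; EF_A = 2
ES_B = 0; EF_B = 16
ES_C = 2; EF_C = 2+14 = 16
ES_D = max(EF_A=2, EF_B=16) = 16; EF_D = 16+12 = 28
ES_E = max(EF_A=2, EF_C=16) = 16; EF_E = 16+9 = 25
ES_F = max(EF_B=16, EF_D=28) = 28; EF_F = 28+8 = 36
ES_G = max(EF_C=16, EF_D=28) = 28; EF_G = 28+2 = 30
ES_H = 28; EF_H = 28+9 = 37
ES_I = max(EF_E=25, EF_F=36, EF_G=30, EF_H=37) = 37; EF_I = 37+5 = 42
Expected project duration μ = 42 days. Critical path: B → D → H → I.

Variance along critical path = 9.000 + 7.111 + 2.778 + 5.444 = 24.333; σ = √24.333 = 4.933 days.
Z = (47 − 42) / 4.933 = 1.014
P(T ≤ 47) = Φ(1.014) ≈ 0.845

0.845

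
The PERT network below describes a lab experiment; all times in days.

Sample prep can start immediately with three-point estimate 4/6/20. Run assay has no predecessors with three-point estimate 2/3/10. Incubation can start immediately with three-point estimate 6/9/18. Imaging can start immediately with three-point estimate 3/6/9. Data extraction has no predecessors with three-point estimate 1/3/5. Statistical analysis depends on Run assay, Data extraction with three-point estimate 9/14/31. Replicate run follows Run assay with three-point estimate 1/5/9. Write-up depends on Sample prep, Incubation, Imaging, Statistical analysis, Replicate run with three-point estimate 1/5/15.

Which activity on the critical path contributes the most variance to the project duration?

Statistical analysis

te_Sample prep = (4 + 4·6 + 20)/6 = 48/6 = 8; σ²_Sample prep = ((20−4)/6)² = 7.111
te_Run assay = (2 + 4·3 + 10)/6 = 24/6 = 4; σ²_Run assay = ((10−2)/6)² = 1.778
te_Incubation = (6 + 4·9 + 18)/6 = 60/6 = 10; σ²_Incubation = ((18−6)/6)² = 4.000
te_Imaging = (3 + 4·6 + 9)/6 = 36/6 = 6; σ²_Imaging = ((9−3)/6)² = 1.000
te_Data extraction = (1 + 4·3 + 5)/6 = 18/6 = 3; σ²_Data extraction = ((5−1)/6)² = 0.444
te_Statistical analysis = (9 + 4·14 + 31)/6 = 96/6 = 16; σ²_Statistical analysis = ((31−9)/6)² = 13.444
te_Replicate run = (1 + 4·5 + 9)/6 = 30/6 = 5; σ²_Replicate run = ((9−1)/6)² = 1.778
te_Write-up = (1 + 4·5 + 15)/6 = 36/6 = 6; σ²_Write-up = ((15−1)/6)² = 5.444

Forward pass:
ES_Sample prep = 0; EF_Sample prep = 8
ES_Run assay = 0; EF_Run assay = 4
ES_Incubation = 0; EF_Incubation = 10
ES_Imaging = 0; EF_Imaging = 6
ES_Data extraction = 0; EF_Data extraction = 3
ES_Statistical analysis = max(EF_Run assay=4, EF_Data extraction=3) = 4; EF_Statistical analysis = 4+16 = 20
ES_Replicate run = 4; EF_Replicate run = 4+5 = 9
ES_Write-up = max(EF_Sample prep=8, EF_Incubation=10, EF_Imaging=6, EF_Statistical analysis=20, EF_Replicate run=9) = 20; EF_Write-up = 20+6 = 26
Expected project duration μ = 26 days. Critical path: Run assay → Statistical analysis → Write-up.

Variances on critical path: σ²_Run assay=1.778, σ²_Statistical analysis=13.444, σ²_Write-up=5.444.
Largest is σ²_Statistical analysis = 13.444.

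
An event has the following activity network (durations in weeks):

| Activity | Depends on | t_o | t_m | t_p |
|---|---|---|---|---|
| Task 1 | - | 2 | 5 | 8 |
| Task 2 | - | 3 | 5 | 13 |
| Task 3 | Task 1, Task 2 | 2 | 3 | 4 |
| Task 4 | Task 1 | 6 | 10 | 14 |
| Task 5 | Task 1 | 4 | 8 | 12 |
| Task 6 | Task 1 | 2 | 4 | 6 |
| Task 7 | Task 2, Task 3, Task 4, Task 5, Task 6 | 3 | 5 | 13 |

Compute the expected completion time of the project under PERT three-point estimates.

21 weeks

te_Task 1 = (2 + 4·5 + 8)/6 = 30/6 = 5
te_Task 2 = (3 + 4·5 + 13)/6 = 36/6 = 6
te_Task 3 = (2 + 4·3 + 4)/6 = 18/6 = 3
te_Task 4 = (6 + 4·10 + 14)/6 = 60/6 = 10
te_Task 5 = (4 + 4·8 + 12)/6 = 48/6 = 8
te_Task 6 = (2 + 4·4 + 6)/6 = 24/6 = 4
te_Task 7 = (3 + 4·5 + 13)/6 = 36/6 = 6

Forward pass:
ES_Task 1 = 0; EF_Task 1 = 5
ES_Task 2 = 0; EF_Task 2 = 6
ES_Task 3 = max(EF_Task 1=5, EF_Task 2=6) = 6; EF_Task 3 = 6+3 = 9
ES_Task 4 = 5; EF_Task 4 = 5+10 = 15
ES_Task 5 = 5; EF_Task 5 = 5+8 = 13
ES_Task 6 = 5; EF_Task 6 = 5+4 = 9
ES_Task 7 = max(EF_Task 2=6, EF_Task 3=9, EF_Task 4=15, EF_Task 5=13, EF_Task 6=9) = 15; EF_Task 7 = 15+6 = 21
Expected project duration μ = 21 weeks. Critical path: Task 1 → Task 4 → Task 7.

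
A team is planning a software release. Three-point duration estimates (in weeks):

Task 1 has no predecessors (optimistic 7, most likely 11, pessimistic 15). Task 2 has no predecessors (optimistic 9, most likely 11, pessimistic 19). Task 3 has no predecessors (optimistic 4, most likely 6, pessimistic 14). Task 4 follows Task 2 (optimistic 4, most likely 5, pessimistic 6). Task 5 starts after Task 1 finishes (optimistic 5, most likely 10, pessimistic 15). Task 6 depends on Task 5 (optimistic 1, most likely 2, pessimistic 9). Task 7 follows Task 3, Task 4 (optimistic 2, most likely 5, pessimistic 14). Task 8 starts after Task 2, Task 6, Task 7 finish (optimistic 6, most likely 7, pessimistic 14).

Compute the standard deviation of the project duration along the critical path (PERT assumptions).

2.85 weeks

te_Task 1 = (7 + 4·11 + 15)/6 = 66/6 = 11; σ²_Task 1 = ((15−7)/6)² = 1.778
te_Task 2 = (9 + 4·11 + 19)/6 = 72/6 = 12; σ²_Task 2 = ((19−9)/6)² = 2.778
te_Task 3 = (4 + 4·6 + 14)/6 = 42/6 = 7; σ²_Task 3 = ((14−4)/6)² = 2.778
te_Task 4 = (4 + 4·5 + 6)/6 = 30/6 = 5; σ²_Task 4 = ((6−4)/6)² = 0.111
te_Task 5 = (5 + 4·10 + 15)/6 = 60/6 = 10; σ²_Task 5 = ((15−5)/6)² = 2.778
te_Task 6 = (1 + 4·2 + 9)/6 = 18/6 = 3; σ²_Task 6 = ((9−1)/6)² = 1.778
te_Task 7 = (2 + 4·5 + 14)/6 = 36/6 = 6; σ²_Task 7 = ((14−2)/6)² = 4.000
te_Task 8 = (6 + 4·7 + 14)/6 = 48/6 = 8; σ²_Task 8 = ((14−6)/6)² = 1.778

Forward pass:
ES_Task 1 = 0; EF_Task 1 = 11
ES_Task 2 = 0; EF_Task 2 = 12
ES_Task 3 = 0; EF_Task 3 = 7
ES_Task 4 = 12; EF_Task 4 = 12+5 = 17
ES_Task 5 = 11; EF_Task 5 = 11+10 = 21
ES_Task 6 = 21; EF_Task 6 = 21+3 = 24
ES_Task 7 = max(EF_Task 3=7, EF_Task 4=17) = 17; EF_Task 7 = 17+6 = 23
ES_Task 8 = max(EF_Task 2=12, EF_Task 6=24, EF_Task 7=23) = 24; EF_Task 8 = 24+8 = 32
Expected project duration μ = 32 weeks. Critical path: Task 1 → Task 5 → Task 6 → Task 8.

Variance along critical path = 1.778 + 2.778 + 1.778 + 1.778 = 8.111
σ = √8.111 = 2.848 weeks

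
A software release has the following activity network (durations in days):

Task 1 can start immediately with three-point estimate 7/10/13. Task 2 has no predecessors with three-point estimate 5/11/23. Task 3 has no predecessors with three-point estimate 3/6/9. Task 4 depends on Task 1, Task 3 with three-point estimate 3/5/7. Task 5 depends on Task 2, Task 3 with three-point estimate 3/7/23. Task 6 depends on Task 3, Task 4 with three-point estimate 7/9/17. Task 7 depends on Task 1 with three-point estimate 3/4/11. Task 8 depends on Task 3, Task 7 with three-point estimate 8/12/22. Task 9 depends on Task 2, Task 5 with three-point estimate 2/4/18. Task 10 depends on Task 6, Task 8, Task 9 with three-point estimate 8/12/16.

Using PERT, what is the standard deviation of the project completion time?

te_Task 1 = (7 + 4·10 + 13)/6 = 60/6 = 10; σ²_Task 1 = ((13−7)/6)² = 1.000
te_Task 2 = (5 + 4·11 + 23)/6 = 72/6 = 12; σ²_Task 2 = ((23−5)/6)² = 9.000
te_Task 3 = (3 + 4·6 + 9)/6 = 36/6 = 6; σ²_Task 3 = ((9−3)/6)² = 1.000
te_Task 4 = (3 + 4·5 + 7)/6 = 30/6 = 5; σ²_Task 4 = ((7−3)/6)² = 0.444
te_Task 5 = (3 + 4·7 + 23)/6 = 54/6 = 9; σ²_Task 5 = ((23−3)/6)² = 11.111
te_Task 6 = (7 + 4·9 + 17)/6 = 60/6 = 10; σ²_Task 6 = ((17−7)/6)² = 2.778
te_Task 7 = (3 + 4·4 + 11)/6 = 30/6 = 5; σ²_Task 7 = ((11−3)/6)² = 1.778
te_Task 8 = (8 + 4·12 + 22)/6 = 78/6 = 13; σ²_Task 8 = ((22−8)/6)² = 5.444
te_Task 9 = (2 + 4·4 + 18)/6 = 36/6 = 6; σ²_Task 9 = ((18−2)/6)² = 7.111
te_Task 10 = (8 + 4·12 + 16)/6 = 72/6 = 12; σ²_Task 10 = ((16−8)/6)² = 1.778

Forward pass:
ES_Task 1 = 0; EF_Task 1 = 10
ES_Task 2 = 0; EF_Task 2 = 12
ES_Task 3 = 0; EF_Task 3 = 6
ES_Task 4 = max(EF_Task 1=10, EF_Task 3=6) = 10; EF_Task 4 = 10+5 = 15
ES_Task 5 = max(EF_Task 2=12, EF_Task 3=6) = 12; EF_Task 5 = 12+9 = 21
ES_Task 6 = max(EF_Task 3=6, EF_Task 4=15) = 15; EF_Task 6 = 15+10 = 25
ES_Task 7 = 10; EF_Task 7 = 10+5 = 15
ES_Task 8 = max(EF_Task 3=6, EF_Task 7=15) = 15; EF_Task 8 = 15+13 = 28
ES_Task 9 = max(EF_Task 2=12, EF_Task 5=21) = 21; EF_Task 9 = 21+6 = 27
ES_Task 10 = max(EF_Task 6=25, EF_Task 8=28, EF_Task 9=27) = 28; EF_Task 10 = 28+12 = 40
Expected project duration μ = 40 days. Critical path: Task 1 → Task 7 → Task 8 → Task 10.

Variance along critical path = 1.000 + 1.778 + 5.444 + 1.778 = 10.000
σ = √10.000 = 3.162 days

3.16 days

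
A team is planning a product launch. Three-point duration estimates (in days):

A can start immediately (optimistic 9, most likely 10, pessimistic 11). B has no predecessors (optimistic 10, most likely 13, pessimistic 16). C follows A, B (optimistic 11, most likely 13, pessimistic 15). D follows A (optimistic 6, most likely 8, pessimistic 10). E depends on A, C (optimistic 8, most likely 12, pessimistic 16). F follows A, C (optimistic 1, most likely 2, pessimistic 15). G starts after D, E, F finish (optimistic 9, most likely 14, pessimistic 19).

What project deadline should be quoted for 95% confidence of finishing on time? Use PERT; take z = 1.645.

te_A = (9 + 4·10 + 11)/6 = 60/6 = 10; σ²_A = ((11−9)/6)² = 0.111
te_B = (10 + 4·13 + 16)/6 = 78/6 = 13; σ²_B = ((16−10)/6)² = 1.000
te_C = (11 + 4·13 + 15)/6 = 78/6 = 13; σ²_C = ((15−11)/6)² = 0.444
te_D = (6 + 4·8 + 10)/6 = 48/6 = 8; σ²_D = ((10−6)/6)² = 0.444
te_E = (8 + 4·12 + 16)/6 = 72/6 = 12; σ²_E = ((16−8)/6)² = 1.778
te_F = (1 + 4·2 + 15)/6 = 24/6 = 4; σ²_F = ((15−1)/6)² = 5.444
te_G = (9 + 4·14 + 19)/6 = 84/6 = 14; σ²_G = ((19−9)/6)² = 2.778

Forward pass:
ES_A = 0; EF_A = 10
ES_B = 0; EF_B = 13
ES_C = max(EF_A=10, EF_B=13) = 13; EF_C = 13+13 = 26
ES_D = 10; EF_D = 10+8 = 18
ES_E = max(EF_A=10, EF_C=26) = 26; EF_E = 26+12 = 38
ES_F = max(EF_A=10, EF_C=26) = 26; EF_F = 26+4 = 30
ES_G = max(EF_D=18, EF_E=38, EF_F=30) = 38; EF_G = 38+14 = 52
Expected project duration μ = 52 days. Critical path: B → C → E → G.

Variance along critical path = 1.000 + 0.444 + 1.778 + 2.778 = 6.000; σ = 2.449 days.
D = μ + z·σ = 52 + 1.645·2.449 = 56.0 days

56.0 days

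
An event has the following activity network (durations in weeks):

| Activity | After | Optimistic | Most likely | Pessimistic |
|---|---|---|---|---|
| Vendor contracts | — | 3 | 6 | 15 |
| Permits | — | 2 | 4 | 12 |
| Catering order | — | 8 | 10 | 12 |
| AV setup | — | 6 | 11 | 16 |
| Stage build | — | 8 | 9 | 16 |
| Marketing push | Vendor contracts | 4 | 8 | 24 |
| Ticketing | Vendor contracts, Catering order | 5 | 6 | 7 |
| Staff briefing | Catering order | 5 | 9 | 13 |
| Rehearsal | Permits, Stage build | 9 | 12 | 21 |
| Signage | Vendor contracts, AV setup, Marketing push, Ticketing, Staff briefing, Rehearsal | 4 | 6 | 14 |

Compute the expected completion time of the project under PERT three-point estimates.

te_Vendor contracts = (3 + 4·6 + 15)/6 = 42/6 = 7
te_Permits = (2 + 4·4 + 12)/6 = 30/6 = 5
te_Catering order = (8 + 4·10 + 12)/6 = 60/6 = 10
te_AV setup = (6 + 4·11 + 16)/6 = 66/6 = 11
te_Stage build = (8 + 4·9 + 16)/6 = 60/6 = 10
te_Marketing push = (4 + 4·8 + 24)/6 = 60/6 = 10
te_Ticketing = (5 + 4·6 + 7)/6 = 36/6 = 6
te_Staff briefing = (5 + 4·9 + 13)/6 = 54/6 = 9
te_Rehearsal = (9 + 4·12 + 21)/6 = 78/6 = 13
te_Signage = (4 + 4·6 + 14)/6 = 42/6 = 7

Forward pass:
ES_Vendor contracts = 0; EF_Vendor contracts = 7
ES_Permits = 0; EF_Permits = 5
ES_Catering order = 0; EF_Catering order = 10
ES_AV setup = 0; EF_AV setup = 11
ES_Stage build = 0; EF_Stage build = 10
ES_Marketing push = 7; EF_Marketing push = 7+10 = 17
ES_Ticketing = max(EF_Vendor contracts=7, EF_Catering order=10) = 10; EF_Ticketing = 10+6 = 16
ES_Staff briefing = 10; EF_Staff briefing = 10+9 = 19
ES_Rehearsal = max(EF_Permits=5, EF_Stage build=10) = 10; EF_Rehearsal = 10+13 = 23
ES_Signage = max(EF_Vendor contracts=7, EF_AV setup=11, EF_Marketing push=17, EF_Ticketing=16, EF_Staff briefing=19, EF_Rehearsal=23) = 23; EF_Signage = 23+7 = 30
Expected project duration μ = 30 weeks. Critical path: Stage build → Rehearsal → Signage.

30 weeks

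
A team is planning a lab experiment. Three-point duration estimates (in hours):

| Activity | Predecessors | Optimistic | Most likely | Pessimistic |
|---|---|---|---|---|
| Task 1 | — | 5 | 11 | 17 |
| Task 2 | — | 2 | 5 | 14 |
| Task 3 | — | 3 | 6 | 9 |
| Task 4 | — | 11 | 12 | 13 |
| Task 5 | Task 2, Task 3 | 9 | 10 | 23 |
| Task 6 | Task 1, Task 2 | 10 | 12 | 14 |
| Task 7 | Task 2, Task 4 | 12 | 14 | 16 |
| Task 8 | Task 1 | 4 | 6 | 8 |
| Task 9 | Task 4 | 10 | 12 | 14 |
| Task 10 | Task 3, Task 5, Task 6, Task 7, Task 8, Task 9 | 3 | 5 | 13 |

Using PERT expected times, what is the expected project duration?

te_Task 1 = (5 + 4·11 + 17)/6 = 66/6 = 11
te_Task 2 = (2 + 4·5 + 14)/6 = 36/6 = 6
te_Task 3 = (3 + 4·6 + 9)/6 = 36/6 = 6
te_Task 4 = (11 + 4·12 + 13)/6 = 72/6 = 12
te_Task 5 = (9 + 4·10 + 23)/6 = 72/6 = 12
te_Task 6 = (10 + 4·12 + 14)/6 = 72/6 = 12
te_Task 7 = (12 + 4·14 + 16)/6 = 84/6 = 14
te_Task 8 = (4 + 4·6 + 8)/6 = 36/6 = 6
te_Task 9 = (10 + 4·12 + 14)/6 = 72/6 = 12
te_Task 10 = (3 + 4·5 + 13)/6 = 36/6 = 6

Forward pass:
ES_Task 1 = 0; EF_Task 1 = 11
ES_Task 2 = 0; EF_Task 2 = 6
ES_Task 3 = 0; EF_Task 3 = 6
ES_Task 4 = 0; EF_Task 4 = 12
ES_Task 5 = max(EF_Task 2=6, EF_Task 3=6) = 6; EF_Task 5 = 6+12 = 18
ES_Task 6 = max(EF_Task 1=11, EF_Task 2=6) = 11; EF_Task 6 = 11+12 = 23
ES_Task 7 = max(EF_Task 2=6, EF_Task 4=12) = 12; EF_Task 7 = 12+14 = 26
ES_Task 8 = 11; EF_Task 8 = 11+6 = 17
ES_Task 9 = 12; EF_Task 9 = 12+12 = 24
ES_Task 10 = max(EF_Task 3=6, EF_Task 5=18, EF_Task 6=23, EF_Task 7=26, EF_Task 8=17, EF_Task 9=24) = 26; EF_Task 10 = 26+6 = 32
Expected project duration μ = 32 hours. Critical path: Task 4 → Task 7 → Task 10.

32 hours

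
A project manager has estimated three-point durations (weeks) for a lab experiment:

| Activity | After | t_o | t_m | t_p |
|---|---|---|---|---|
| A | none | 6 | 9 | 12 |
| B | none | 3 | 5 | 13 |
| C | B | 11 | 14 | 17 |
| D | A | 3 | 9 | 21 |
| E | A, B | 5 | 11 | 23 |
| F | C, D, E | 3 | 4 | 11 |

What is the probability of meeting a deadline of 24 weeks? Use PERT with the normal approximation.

0.280

te_A = (6 + 4·9 + 12)/6 = 54/6 = 9; σ²_A = ((12−6)/6)² = 1.000
te_B = (3 + 4·5 + 13)/6 = 36/6 = 6; σ²_B = ((13−3)/6)² = 2.778
te_C = (11 + 4·14 + 17)/6 = 84/6 = 14; σ²_C = ((17−11)/6)² = 1.000
te_D = (3 + 4·9 + 21)/6 = 60/6 = 10; σ²_D = ((21−3)/6)² = 9.000
te_E = (5 + 4·11 + 23)/6 = 72/6 = 12; σ²_E = ((23−5)/6)² = 9.000
te_F = (3 + 4·4 + 11)/6 = 30/6 = 5; σ²_F = ((11−3)/6)² = 1.778

Forward pass:
ES_A = 0; EF_A = 9
ES_B = 0; EF_B = 6
ES_C = 6; EF_C = 6+14 = 20
ES_D = 9; EF_D = 9+10 = 19
ES_E = max(EF_A=9, EF_B=6) = 9; EF_E = 9+12 = 21
ES_F = max(EF_C=20, EF_D=19, EF_E=21) = 21; EF_F = 21+5 = 26
Expected project duration μ = 26 weeks. Critical path: A → E → F.

Variance along critical path = 1.000 + 9.000 + 1.778 = 11.778; σ = √11.778 = 3.432 weeks.
Z = (24 − 26) / 3.432 = -0.583
P(T ≤ 24) = Φ(-0.583) ≈ 0.280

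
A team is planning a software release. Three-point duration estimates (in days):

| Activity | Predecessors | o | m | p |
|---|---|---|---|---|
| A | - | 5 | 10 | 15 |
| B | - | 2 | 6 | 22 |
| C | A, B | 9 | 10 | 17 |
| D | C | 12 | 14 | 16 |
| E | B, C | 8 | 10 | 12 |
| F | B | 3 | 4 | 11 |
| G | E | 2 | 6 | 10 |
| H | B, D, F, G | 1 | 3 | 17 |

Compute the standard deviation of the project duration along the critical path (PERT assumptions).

3.73 days

te_A = (5 + 4·10 + 15)/6 = 60/6 = 10; σ²_A = ((15−5)/6)² = 2.778
te_B = (2 + 4·6 + 22)/6 = 48/6 = 8; σ²_B = ((22−2)/6)² = 11.111
te_C = (9 + 4·10 + 17)/6 = 66/6 = 11; σ²_C = ((17−9)/6)² = 1.778
te_D = (12 + 4·14 + 16)/6 = 84/6 = 14; σ²_D = ((16−12)/6)² = 0.444
te_E = (8 + 4·10 + 12)/6 = 60/6 = 10; σ²_E = ((12−8)/6)² = 0.444
te_F = (3 + 4·4 + 11)/6 = 30/6 = 5; σ²_F = ((11−3)/6)² = 1.778
te_G = (2 + 4·6 + 10)/6 = 36/6 = 6; σ²_G = ((10−2)/6)² = 1.778
te_H = (1 + 4·3 + 17)/6 = 30/6 = 5; σ²_H = ((17−1)/6)² = 7.111

Forward pass:
ES_A = 0; EF_A = 10
ES_B = 0; EF_B = 8
ES_C = max(EF_A=10, EF_B=8) = 10; EF_C = 10+11 = 21
ES_D = 21; EF_D = 21+14 = 35
ES_E = max(EF_B=8, EF_C=21) = 21; EF_E = 21+10 = 31
ES_F = 8; EF_F = 8+5 = 13
ES_G = 31; EF_G = 31+6 = 37
ES_H = max(EF_B=8, EF_D=35, EF_F=13, EF_G=37) = 37; EF_H = 37+5 = 42
Expected project duration μ = 42 days. Critical path: A → C → E → G → H.

Variance along critical path = 2.778 + 1.778 + 0.444 + 1.778 + 7.111 = 13.889
σ = √13.889 = 3.727 days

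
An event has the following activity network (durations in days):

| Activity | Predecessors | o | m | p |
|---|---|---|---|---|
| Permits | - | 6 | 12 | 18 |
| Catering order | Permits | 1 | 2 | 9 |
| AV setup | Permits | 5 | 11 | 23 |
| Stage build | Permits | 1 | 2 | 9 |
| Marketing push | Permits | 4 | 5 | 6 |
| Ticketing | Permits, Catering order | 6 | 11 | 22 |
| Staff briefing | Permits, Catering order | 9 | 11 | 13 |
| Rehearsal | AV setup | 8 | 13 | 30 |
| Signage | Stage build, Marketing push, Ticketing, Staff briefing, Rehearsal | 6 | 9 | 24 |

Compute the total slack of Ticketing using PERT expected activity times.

te_Permits = (6 + 4·12 + 18)/6 = 72/6 = 12
te_Catering order = (1 + 4·2 + 9)/6 = 18/6 = 3
te_AV setup = (5 + 4·11 + 23)/6 = 72/6 = 12
te_Stage build = (1 + 4·2 + 9)/6 = 18/6 = 3
te_Marketing push = (4 + 4·5 + 6)/6 = 30/6 = 5
te_Ticketing = (6 + 4·11 + 22)/6 = 72/6 = 12
te_Staff briefing = (9 + 4·11 + 13)/6 = 66/6 = 11
te_Rehearsal = (8 + 4·13 + 30)/6 = 90/6 = 15
te_Signage = (6 + 4·9 + 24)/6 = 66/6 = 11

Forward pass:
ES_Permits = 0; EF_Permits = 12
ES_Catering order = 12; EF_Catering order = 12+3 = 15
ES_AV setup = 12; EF_AV setup = 12+12 = 24
ES_Stage build = 12; EF_Stage build = 12+3 = 15
ES_Marketing push = 12; EF_Marketing push = 12+5 = 17
ES_Ticketing = max(EF_Permits=12, EF_Catering order=15) = 15; EF_Ticketing = 15+12 = 27
ES_Staff briefing = max(EF_Permits=12, EF_Catering order=15) = 15; EF_Staff briefing = 15+11 = 26
ES_Rehearsal = 24; EF_Rehearsal = 24+15 = 39
ES_Signage = max(EF_Stage build=15, EF_Marketing push=17, EF_Ticketing=27, EF_Staff briefing=26, EF_Rehearsal=39) = 39; EF_Signage = 39+11 = 50
Expected project duration μ = 50 days. Critical path: Permits → AV setup → Rehearsal → Signage.

Backward pass:
LF_Signage = 50; LS_Signage = 50−11 = 39
LF_Rehearsal = LS_Signage = 39; LS_Rehearsal = 39−15 = 24
LF_Staff briefing = LS_Signage = 39; LS_Staff briefing = 39−11 = 28
LF_Ticketing = LS_Signage = 39; LS_Ticketing = 39−12 = 27
LF_Marketing push = LS_Signage = 39; LS_Marketing push = 39−5 = 34
LF_Stage build = LS_Signage = 39; LS_Stage build = 39−3 = 36
LF_AV setup = LS_Rehearsal = 24; LS_AV setup = 24−12 = 12
LF_Catering order = min(LS_Ticketing=27, LS_Staff briefing=28) = 27; LS_Catering order = 27−3 = 24
LF_Permits = min(LS_Catering order=24, LS_AV setup=12, LS_Stage build=36, LS_Marketing push=34, LS_Ticketing=27, LS_Staff briefing=28) = 12; LS_Permits = 12−12 = 0
Slack_Ticketing = LS_Ticketing − ES_Ticketing = 27 − 15 = 12

12 days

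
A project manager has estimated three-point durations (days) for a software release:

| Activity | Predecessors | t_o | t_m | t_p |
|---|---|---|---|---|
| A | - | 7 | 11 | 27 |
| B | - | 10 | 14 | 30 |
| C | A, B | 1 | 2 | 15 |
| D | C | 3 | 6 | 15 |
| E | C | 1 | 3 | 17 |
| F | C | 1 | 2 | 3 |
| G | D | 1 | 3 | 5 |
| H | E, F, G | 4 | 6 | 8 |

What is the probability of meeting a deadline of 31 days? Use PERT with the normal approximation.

0.140

te_A = (7 + 4·11 + 27)/6 = 78/6 = 13; σ²_A = ((27−7)/6)² = 11.111
te_B = (10 + 4·14 + 30)/6 = 96/6 = 16; σ²_B = ((30−10)/6)² = 11.111
te_C = (1 + 4·2 + 15)/6 = 24/6 = 4; σ²_C = ((15−1)/6)² = 5.444
te_D = (3 + 4·6 + 15)/6 = 42/6 = 7; σ²_D = ((15−3)/6)² = 4.000
te_E = (1 + 4·3 + 17)/6 = 30/6 = 5; σ²_E = ((17−1)/6)² = 7.111
te_F = (1 + 4·2 + 3)/6 = 12/6 = 2; σ²_F = ((3−1)/6)² = 0.111
te_G = (1 + 4·3 + 5)/6 = 18/6 = 3; σ²_G = ((5−1)/6)² = 0.444
te_H = (4 + 4·6 + 8)/6 = 36/6 = 6; σ²_H = ((8−4)/6)² = 0.444

Forward pass:
ES_A = 0; EF_A = 13
ES_B = 0; EF_B = 16
ES_C = max(EF_A=13, EF_B=16) = 16; EF_C = 16+4 = 20
ES_D = 20; EF_D = 20+7 = 27
ES_E = 20; EF_E = 20+5 = 25
ES_F = 20; EF_F = 20+2 = 22
ES_G = 27; EF_G = 27+3 = 30
ES_H = max(EF_E=25, EF_F=22, EF_G=30) = 30; EF_H = 30+6 = 36
Expected project duration μ = 36 days. Critical path: B → C → D → G → H.

Variance along critical path = 11.111 + 5.444 + 4.000 + 0.444 + 0.444 = 21.444; σ = √21.444 = 4.631 days.
Z = (31 − 36) / 4.631 = -1.080
P(T ≤ 31) = Φ(-1.080) ≈ 0.140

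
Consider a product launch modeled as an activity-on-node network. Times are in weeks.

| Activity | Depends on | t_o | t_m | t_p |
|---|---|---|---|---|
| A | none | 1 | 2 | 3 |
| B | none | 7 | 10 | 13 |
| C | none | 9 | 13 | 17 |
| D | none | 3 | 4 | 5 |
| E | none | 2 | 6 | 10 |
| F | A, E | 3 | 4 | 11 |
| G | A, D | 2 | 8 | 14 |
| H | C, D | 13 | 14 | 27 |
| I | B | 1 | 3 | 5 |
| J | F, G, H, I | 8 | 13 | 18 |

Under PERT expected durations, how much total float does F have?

te_A = (1 + 4·2 + 3)/6 = 12/6 = 2
te_B = (7 + 4·10 + 13)/6 = 60/6 = 10
te_C = (9 + 4·13 + 17)/6 = 78/6 = 13
te_D = (3 + 4·4 + 5)/6 = 24/6 = 4
te_E = (2 + 4·6 + 10)/6 = 36/6 = 6
te_F = (3 + 4·4 + 11)/6 = 30/6 = 5
te_G = (2 + 4·8 + 14)/6 = 48/6 = 8
te_H = (13 + 4·14 + 27)/6 = 96/6 = 16
te_I = (1 + 4·3 + 5)/6 = 18/6 = 3
te_J = (8 + 4·13 + 18)/6 = 78/6 = 13

Forward pass:
ES_A = 0; EF_A = 2
ES_B = 0; EF_B = 10
ES_C = 0; EF_C = 13
ES_D = 0; EF_D = 4
ES_E = 0; EF_E = 6
ES_F = max(EF_A=2, EF_E=6) = 6; EF_F = 6+5 = 11
ES_G = max(EF_A=2, EF_D=4) = 4; EF_G = 4+8 = 12
ES_H = max(EF_C=13, EF_D=4) = 13; EF_H = 13+16 = 29
ES_I = 10; EF_I = 10+3 = 13
ES_J = max(EF_F=11, EF_G=12, EF_H=29, EF_I=13) = 29; EF_J = 29+13 = 42
Expected project duration μ = 42 weeks. Critical path: C → H → J.

Backward pass:
LF_J = 42; LS_J = 42−13 = 29
LF_I = LS_J = 29; LS_I = 29−3 = 26
LF_H = LS_J = 29; LS_H = 29−16 = 13
LF_G = LS_J = 29; LS_G = 29−8 = 21
LF_F = LS_J = 29; LS_F = 29−5 = 24
LF_E = LS_F = 24; LS_E = 24−6 = 18
LF_D = min(LS_G=21, LS_H=13) = 13; LS_D = 13−4 = 9
LF_C = LS_H = 13; LS_C = 13−13 = 0
LF_B = LS_I = 26; LS_B = 26−10 = 16
LF_A = min(LS_F=24, LS_G=21) = 21; LS_A = 21−2 = 19
Slack_F = LS_F − ES_F = 24 − 6 = 18

18 weeks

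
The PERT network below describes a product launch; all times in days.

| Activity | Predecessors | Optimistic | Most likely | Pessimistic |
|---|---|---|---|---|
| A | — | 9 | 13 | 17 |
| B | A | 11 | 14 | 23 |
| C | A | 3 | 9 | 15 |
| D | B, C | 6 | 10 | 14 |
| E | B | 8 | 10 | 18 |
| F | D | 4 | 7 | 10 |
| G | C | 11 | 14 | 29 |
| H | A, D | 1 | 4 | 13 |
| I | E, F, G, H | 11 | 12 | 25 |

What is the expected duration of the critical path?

59 days

te_A = (9 + 4·13 + 17)/6 = 78/6 = 13
te_B = (11 + 4·14 + 23)/6 = 90/6 = 15
te_C = (3 + 4·9 + 15)/6 = 54/6 = 9
te_D = (6 + 4·10 + 14)/6 = 60/6 = 10
te_E = (8 + 4·10 + 18)/6 = 66/6 = 11
te_F = (4 + 4·7 + 10)/6 = 42/6 = 7
te_G = (11 + 4·14 + 29)/6 = 96/6 = 16
te_H = (1 + 4·4 + 13)/6 = 30/6 = 5
te_I = (11 + 4·12 + 25)/6 = 84/6 = 14

Forward pass:
ES_A = 0; EF_A = 13
ES_B = 13; EF_B = 13+15 = 28
ES_C = 13; EF_C = 13+9 = 22
ES_D = max(EF_B=28, EF_C=22) = 28; EF_D = 28+10 = 38
ES_E = 28; EF_E = 28+11 = 39
ES_F = 38; EF_F = 38+7 = 45
ES_G = 22; EF_G = 22+16 = 38
ES_H = max(EF_A=13, EF_D=38) = 38; EF_H = 38+5 = 43
ES_I = max(EF_E=39, EF_F=45, EF_G=38, EF_H=43) = 45; EF_I = 45+14 = 59
Expected project duration μ = 59 days. Critical path: A → B → D → F → I.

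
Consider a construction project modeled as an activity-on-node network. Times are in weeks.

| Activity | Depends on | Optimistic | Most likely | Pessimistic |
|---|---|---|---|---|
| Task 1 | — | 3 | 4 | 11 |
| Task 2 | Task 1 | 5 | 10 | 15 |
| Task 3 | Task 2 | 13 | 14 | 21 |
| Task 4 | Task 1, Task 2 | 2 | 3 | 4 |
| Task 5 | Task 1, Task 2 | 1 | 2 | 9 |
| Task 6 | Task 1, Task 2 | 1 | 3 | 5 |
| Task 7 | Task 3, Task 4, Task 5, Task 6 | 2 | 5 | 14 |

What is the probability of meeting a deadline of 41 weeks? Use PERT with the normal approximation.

te_Task 1 = (3 + 4·4 + 11)/6 = 30/6 = 5; σ²_Task 1 = ((11−3)/6)² = 1.778
te_Task 2 = (5 + 4·10 + 15)/6 = 60/6 = 10; σ²_Task 2 = ((15−5)/6)² = 2.778
te_Task 3 = (13 + 4·14 + 21)/6 = 90/6 = 15; σ²_Task 3 = ((21−13)/6)² = 1.778
te_Task 4 = (2 + 4·3 + 4)/6 = 18/6 = 3; σ²_Task 4 = ((4−2)/6)² = 0.111
te_Task 5 = (1 + 4·2 + 9)/6 = 18/6 = 3; σ²_Task 5 = ((9−1)/6)² = 1.778
te_Task 6 = (1 + 4·3 + 5)/6 = 18/6 = 3; σ²_Task 6 = ((5−1)/6)² = 0.444
te_Task 7 = (2 + 4·5 + 14)/6 = 36/6 = 6; σ²_Task 7 = ((14−2)/6)² = 4.000

Forward pass:
ES_Task 1 = 0; EF_Task 1 = 5
ES_Task 2 = 5; EF_Task 2 = 5+10 = 15
ES_Task 3 = 15; EF_Task 3 = 15+15 = 30
ES_Task 4 = max(EF_Task 1=5, EF_Task 2=15) = 15; EF_Task 4 = 15+3 = 18
ES_Task 5 = max(EF_Task 1=5, EF_Task 2=15) = 15; EF_Task 5 = 15+3 = 18
ES_Task 6 = max(EF_Task 1=5, EF_Task 2=15) = 15; EF_Task 6 = 15+3 = 18
ES_Task 7 = max(EF_Task 3=30, EF_Task 4=18, EF_Task 5=18, EF_Task 6=18) = 30; EF_Task 7 = 30+6 = 36
Expected project duration μ = 36 weeks. Critical path: Task 1 → Task 2 → Task 3 → Task 7.

Variance along critical path = 1.778 + 2.778 + 1.778 + 4.000 = 10.333; σ = √10.333 = 3.215 weeks.
Z = (41 − 36) / 3.215 = 1.555
P(T ≤ 41) = Φ(1.555) ≈ 0.940

0.940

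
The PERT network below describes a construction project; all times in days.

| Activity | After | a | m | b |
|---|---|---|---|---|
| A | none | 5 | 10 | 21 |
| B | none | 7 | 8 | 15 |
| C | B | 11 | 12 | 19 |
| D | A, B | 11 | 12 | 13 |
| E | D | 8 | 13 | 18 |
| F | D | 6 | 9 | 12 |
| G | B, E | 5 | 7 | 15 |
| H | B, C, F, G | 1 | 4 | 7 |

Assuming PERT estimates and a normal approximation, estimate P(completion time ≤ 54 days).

0.947

te_A = (5 + 4·10 + 21)/6 = 66/6 = 11; σ²_A = ((21−5)/6)² = 7.111
te_B = (7 + 4·8 + 15)/6 = 54/6 = 9; σ²_B = ((15−7)/6)² = 1.778
te_C = (11 + 4·12 + 19)/6 = 78/6 = 13; σ²_C = ((19−11)/6)² = 1.778
te_D = (11 + 4·12 + 13)/6 = 72/6 = 12; σ²_D = ((13−11)/6)² = 0.111
te_E = (8 + 4·13 + 18)/6 = 78/6 = 13; σ²_E = ((18−8)/6)² = 2.778
te_F = (6 + 4·9 + 12)/6 = 54/6 = 9; σ²_F = ((12−6)/6)² = 1.000
te_G = (5 + 4·7 + 15)/6 = 48/6 = 8; σ²_G = ((15−5)/6)² = 2.778
te_H = (1 + 4·4 + 7)/6 = 24/6 = 4; σ²_H = ((7−1)/6)² = 1.000

Forward pass:
ES_A = 0; EF_A = 11
ES_B = 0; EF_B = 9
ES_C = 9; EF_C = 9+13 = 22
ES_D = max(EF_A=11, EF_B=9) = 11; EF_D = 11+12 = 23
ES_E = 23; EF_E = 23+13 = 36
ES_F = 23; EF_F = 23+9 = 32
ES_G = max(EF_B=9, EF_E=36) = 36; EF_G = 36+8 = 44
ES_H = max(EF_B=9, EF_C=22, EF_F=32, EF_G=44) = 44; EF_H = 44+4 = 48
Expected project duration μ = 48 days. Critical path: A → D → E → G → H.

Variance along critical path = 7.111 + 0.111 + 2.778 + 2.778 + 1.000 = 13.778; σ = √13.778 = 3.712 days.
Z = (54 − 48) / 3.712 = 1.616
P(T ≤ 54) = Φ(1.616) ≈ 0.947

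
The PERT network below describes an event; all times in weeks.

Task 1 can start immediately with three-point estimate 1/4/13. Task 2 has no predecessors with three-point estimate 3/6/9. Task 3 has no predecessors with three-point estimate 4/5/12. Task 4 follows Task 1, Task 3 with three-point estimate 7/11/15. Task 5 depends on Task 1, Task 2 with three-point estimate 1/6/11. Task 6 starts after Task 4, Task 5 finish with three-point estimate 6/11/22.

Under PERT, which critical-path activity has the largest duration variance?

te_Task 1 = (1 + 4·4 + 13)/6 = 30/6 = 5; σ²_Task 1 = ((13−1)/6)² = 4.000
te_Task 2 = (3 + 4·6 + 9)/6 = 36/6 = 6; σ²_Task 2 = ((9−3)/6)² = 1.000
te_Task 3 = (4 + 4·5 + 12)/6 = 36/6 = 6; σ²_Task 3 = ((12−4)/6)² = 1.778
te_Task 4 = (7 + 4·11 + 15)/6 = 66/6 = 11; σ²_Task 4 = ((15−7)/6)² = 1.778
te_Task 5 = (1 + 4·6 + 11)/6 = 36/6 = 6; σ²_Task 5 = ((11−1)/6)² = 2.778
te_Task 6 = (6 + 4·11 + 22)/6 = 72/6 = 12; σ²_Task 6 = ((22−6)/6)² = 7.111

Forward pass:
ES_Task 1 = 0; EF_Task 1 = 5
ES_Task 2 = 0; EF_Task 2 = 6
ES_Task 3 = 0; EF_Task 3 = 6
ES_Task 4 = max(EF_Task 1=5, EF_Task 3=6) = 6; EF_Task 4 = 6+11 = 17
ES_Task 5 = max(EF_Task 1=5, EF_Task 2=6) = 6; EF_Task 5 = 6+6 = 12
ES_Task 6 = max(EF_Task 4=17, EF_Task 5=12) = 17; EF_Task 6 = 17+12 = 29
Expected project duration μ = 29 weeks. Critical path: Task 3 → Task 4 → Task 6.

Variances on critical path: σ²_Task 3=1.778, σ²_Task 4=1.778, σ²_Task 6=7.111.
Largest is σ²_Task 6 = 7.111.

Task 6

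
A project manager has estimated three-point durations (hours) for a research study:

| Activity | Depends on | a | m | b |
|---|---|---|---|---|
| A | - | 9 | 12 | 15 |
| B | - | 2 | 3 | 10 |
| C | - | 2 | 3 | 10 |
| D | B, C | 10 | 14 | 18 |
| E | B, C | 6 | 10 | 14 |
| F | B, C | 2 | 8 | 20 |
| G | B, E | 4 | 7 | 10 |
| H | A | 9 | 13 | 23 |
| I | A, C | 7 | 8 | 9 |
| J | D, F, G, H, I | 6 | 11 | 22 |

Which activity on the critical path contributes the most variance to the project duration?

J

te_A = (9 + 4·12 + 15)/6 = 72/6 = 12; σ²_A = ((15−9)/6)² = 1.000
te_B = (2 + 4·3 + 10)/6 = 24/6 = 4; σ²_B = ((10−2)/6)² = 1.778
te_C = (2 + 4·3 + 10)/6 = 24/6 = 4; σ²_C = ((10−2)/6)² = 1.778
te_D = (10 + 4·14 + 18)/6 = 84/6 = 14; σ²_D = ((18−10)/6)² = 1.778
te_E = (6 + 4·10 + 14)/6 = 60/6 = 10; σ²_E = ((14−6)/6)² = 1.778
te_F = (2 + 4·8 + 20)/6 = 54/6 = 9; σ²_F = ((20−2)/6)² = 9.000
te_G = (4 + 4·7 + 10)/6 = 42/6 = 7; σ²_G = ((10−4)/6)² = 1.000
te_H = (9 + 4·13 + 23)/6 = 84/6 = 14; σ²_H = ((23−9)/6)² = 5.444
te_I = (7 + 4·8 + 9)/6 = 48/6 = 8; σ²_I = ((9−7)/6)² = 0.111
te_J = (6 + 4·11 + 22)/6 = 72/6 = 12; σ²_J = ((22−6)/6)² = 7.111

Forward pass:
ES_A = 0; EF_A = 12
ES_B = 0; EF_B = 4
ES_C = 0; EF_C = 4
ES_D = max(EF_B=4, EF_C=4) = 4; EF_D = 4+14 = 18
ES_E = max(EF_B=4, EF_C=4) = 4; EF_E = 4+10 = 14
ES_F = max(EF_B=4, EF_C=4) = 4; EF_F = 4+9 = 13
ES_G = max(EF_B=4, EF_E=14) = 14; EF_G = 14+7 = 21
ES_H = 12; EF_H = 12+14 = 26
ES_I = max(EF_A=12, EF_C=4) = 12; EF_I = 12+8 = 20
ES_J = max(EF_D=18, EF_F=13, EF_G=21, EF_H=26, EF_I=20) = 26; EF_J = 26+12 = 38
Expected project duration μ = 38 hours. Critical path: A → H → J.

Variances on critical path: σ²_A=1.000, σ²_H=5.444, σ²_J=7.111.
Largest is σ²_J = 7.111.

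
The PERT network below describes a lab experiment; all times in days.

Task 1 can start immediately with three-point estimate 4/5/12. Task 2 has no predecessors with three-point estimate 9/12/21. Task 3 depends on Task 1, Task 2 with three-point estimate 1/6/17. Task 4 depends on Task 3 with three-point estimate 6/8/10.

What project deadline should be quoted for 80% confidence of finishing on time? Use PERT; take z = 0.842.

te_Task 1 = (4 + 4·5 + 12)/6 = 36/6 = 6; σ²_Task 1 = ((12−4)/6)² = 1.778
te_Task 2 = (9 + 4·12 + 21)/6 = 78/6 = 13; σ²_Task 2 = ((21−9)/6)² = 4.000
te_Task 3 = (1 + 4·6 + 17)/6 = 42/6 = 7; σ²_Task 3 = ((17−1)/6)² = 7.111
te_Task 4 = (6 + 4·8 + 10)/6 = 48/6 = 8; σ²_Task 4 = ((10−6)/6)² = 0.444

Forward pass:
ES_Task 1 = 0; EF_Task 1 = 6
ES_Task 2 = 0; EF_Task 2 = 13
ES_Task 3 = max(EF_Task 1=6, EF_Task 2=13) = 13; EF_Task 3 = 13+7 = 20
ES_Task 4 = 20; EF_Task 4 = 20+8 = 28
Expected project duration μ = 28 days. Critical path: Task 2 → Task 3 → Task 4.

Variance along critical path = 4.000 + 7.111 + 0.444 = 11.556; σ = 3.399 days.
D = μ + z·σ = 28 + 0.842·3.399 = 30.9 days

30.9 days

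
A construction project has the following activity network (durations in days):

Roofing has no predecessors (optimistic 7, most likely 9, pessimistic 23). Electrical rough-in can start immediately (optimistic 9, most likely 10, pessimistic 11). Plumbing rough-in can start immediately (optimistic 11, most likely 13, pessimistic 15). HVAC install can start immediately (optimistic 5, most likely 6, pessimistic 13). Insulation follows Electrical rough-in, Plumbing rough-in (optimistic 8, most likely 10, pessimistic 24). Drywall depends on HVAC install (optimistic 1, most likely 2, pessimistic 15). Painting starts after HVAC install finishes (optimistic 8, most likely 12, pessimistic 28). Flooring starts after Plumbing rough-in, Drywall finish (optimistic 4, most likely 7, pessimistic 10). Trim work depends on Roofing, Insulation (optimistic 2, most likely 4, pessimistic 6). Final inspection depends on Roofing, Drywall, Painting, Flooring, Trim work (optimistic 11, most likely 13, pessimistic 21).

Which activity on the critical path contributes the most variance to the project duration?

Insulation

te_Roofing = (7 + 4·9 + 23)/6 = 66/6 = 11; σ²_Roofing = ((23−7)/6)² = 7.111
te_Electrical rough-in = (9 + 4·10 + 11)/6 = 60/6 = 10; σ²_Electrical rough-in = ((11−9)/6)² = 0.111
te_Plumbing rough-in = (11 + 4·13 + 15)/6 = 78/6 = 13; σ²_Plumbing rough-in = ((15−11)/6)² = 0.444
te_HVAC install = (5 + 4·6 + 13)/6 = 42/6 = 7; σ²_HVAC install = ((13−5)/6)² = 1.778
te_Insulation = (8 + 4·10 + 24)/6 = 72/6 = 12; σ²_Insulation = ((24−8)/6)² = 7.111
te_Drywall = (1 + 4·2 + 15)/6 = 24/6 = 4; σ²_Drywall = ((15−1)/6)² = 5.444
te_Painting = (8 + 4·12 + 28)/6 = 84/6 = 14; σ²_Painting = ((28−8)/6)² = 11.111
te_Flooring = (4 + 4·7 + 10)/6 = 42/6 = 7; σ²_Flooring = ((10−4)/6)² = 1.000
te_Trim work = (2 + 4·4 + 6)/6 = 24/6 = 4; σ²_Trim work = ((6−2)/6)² = 0.444
te_Final inspection = (11 + 4·13 + 21)/6 = 84/6 = 14; σ²_Final inspection = ((21−11)/6)² = 2.778

Forward pass:
ES_Roofing = 0; EF_Roofing = 11
ES_Electrical rough-in = 0; EF_Electrical rough-in = 10
ES_Plumbing rough-in = 0; EF_Plumbing rough-in = 13
ES_HVAC install = 0; EF_HVAC install = 7
ES_Insulation = max(EF_Electrical rough-in=10, EF_Plumbing rough-in=13) = 13; EF_Insulation = 13+12 = 25
ES_Drywall = 7; EF_Drywall = 7+4 = 11
ES_Painting = 7; EF_Painting = 7+14 = 21
ES_Flooring = max(EF_Plumbing rough-in=13, EF_Drywall=11) = 13; EF_Flooring = 13+7 = 20
ES_Trim work = max(EF_Roofing=11, EF_Insulation=25) = 25; EF_Trim work = 25+4 = 29
ES_Final inspection = max(EF_Roofing=11, EF_Drywall=11, EF_Painting=21, EF_Flooring=20, EF_Trim work=29) = 29; EF_Final inspection = 29+14 = 43
Expected project duration μ = 43 days. Critical path: Plumbing rough-in → Insulation → Trim work → Final inspection.

Variances on critical path: σ²_Plumbing rough-in=0.444, σ²_Insulation=7.111, σ²_Trim work=0.444, σ²_Final inspection=2.778.
Largest is σ²_Insulation = 7.111.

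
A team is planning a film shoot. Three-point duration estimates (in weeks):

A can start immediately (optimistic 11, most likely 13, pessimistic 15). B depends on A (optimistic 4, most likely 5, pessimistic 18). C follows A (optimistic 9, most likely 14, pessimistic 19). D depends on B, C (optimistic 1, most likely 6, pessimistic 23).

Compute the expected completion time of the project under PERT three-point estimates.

35 weeks

te_A = (11 + 4·13 + 15)/6 = 78/6 = 13
te_B = (4 + 4·5 + 18)/6 = 42/6 = 7
te_C = (9 + 4·14 + 19)/6 = 84/6 = 14
te_D = (1 + 4·6 + 23)/6 = 48/6 = 8

Forward pass:
ES_A = 0; EF_A = 13
ES_B = 13; EF_B = 13+7 = 20
ES_C = 13; EF_C = 13+14 = 27
ES_D = max(EF_B=20, EF_C=27) = 27; EF_D = 27+8 = 35
Expected project duration μ = 35 weeks. Critical path: A → C → D.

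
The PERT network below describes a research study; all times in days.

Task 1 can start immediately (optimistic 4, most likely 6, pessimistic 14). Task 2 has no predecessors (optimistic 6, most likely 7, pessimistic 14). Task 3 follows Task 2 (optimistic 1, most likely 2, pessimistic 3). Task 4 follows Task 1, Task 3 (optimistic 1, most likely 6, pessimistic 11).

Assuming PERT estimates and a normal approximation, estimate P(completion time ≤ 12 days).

te_Task 1 = (4 + 4·6 + 14)/6 = 42/6 = 7; σ²_Task 1 = ((14−4)/6)² = 2.778
te_Task 2 = (6 + 4·7 + 14)/6 = 48/6 = 8; σ²_Task 2 = ((14−6)/6)² = 1.778
te_Task 3 = (1 + 4·2 + 3)/6 = 12/6 = 2; σ²_Task 3 = ((3−1)/6)² = 0.111
te_Task 4 = (1 + 4·6 + 11)/6 = 36/6 = 6; σ²_Task 4 = ((11−1)/6)² = 2.778

Forward pass:
ES_Task 1 = 0; EF_Task 1 = 7
ES_Task 2 = 0; EF_Task 2 = 8
ES_Task 3 = 8; EF_Task 3 = 8+2 = 10
ES_Task 4 = max(EF_Task 1=7, EF_Task 3=10) = 10; EF_Task 4 = 10+6 = 16
Expected project duration μ = 16 days. Critical path: Task 2 → Task 3 → Task 4.

Variance along critical path = 1.778 + 0.111 + 2.778 = 4.667; σ = √4.667 = 2.160 days.
Z = (12 − 16) / 2.160 = -1.852
P(T ≤ 12) = Φ(-1.852) ≈ 0.032

0.032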